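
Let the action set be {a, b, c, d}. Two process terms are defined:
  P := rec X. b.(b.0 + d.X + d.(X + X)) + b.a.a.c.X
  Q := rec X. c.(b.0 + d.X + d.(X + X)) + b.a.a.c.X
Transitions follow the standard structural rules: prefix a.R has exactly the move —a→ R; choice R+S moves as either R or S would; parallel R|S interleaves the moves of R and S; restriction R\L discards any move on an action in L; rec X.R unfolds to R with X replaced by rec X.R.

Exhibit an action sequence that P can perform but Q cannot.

P's transition system — 7 states:
  p0 = rec X. b.(b.0 + d.X + d.(X + X)) + b.a.a.c.X → —b→ p1, —b→ p2
  p1 = a.a.c.(rec X. b.(b.0 + d.X + d.(X + X)) + b.a.a.c.X) → —a→ p3
  p2 = b.0 + d.(rec X. b.(b.0 + d.X + d.(X + X)) + b.a.a.c.X) + d.((rec X. b.(b.0 + d.X + d.(X + X)) + b.a.a.c.X) + (rec X. b.(b.0 + d.X + d.(X + X)) + b.a.a.c.X)) → —b→ p4, —d→ p0, —d→ p5
  p3 = a.c.(rec X. b.(b.0 + d.X + d.(X + X)) + b.a.a.c.X) → —a→ p6
  p4 = 0 → (no moves)
  p5 = (rec X. b.(b.0 + d.X + d.(X + X)) + b.a.a.c.X) + (rec X. b.(b.0 + d.X + d.(X + X)) + b.a.a.c.X) → —b→ p1, —b→ p2
  p6 = c.(rec X. b.(b.0 + d.X + d.(X + X)) + b.a.a.c.X) → —c→ p0
Q's transition system — 7 states:
  q0 = rec X. c.(b.0 + d.X + d.(X + X)) + b.a.a.c.X → —b→ q1, —c→ q2
  q1 = a.a.c.(rec X. c.(b.0 + d.X + d.(X + X)) + b.a.a.c.X) → —a→ q3
  q2 = b.0 + d.(rec X. c.(b.0 + d.X + d.(X + X)) + b.a.a.c.X) + d.((rec X. c.(b.0 + d.X + d.(X + X)) + b.a.a.c.X) + (rec X. c.(b.0 + d.X + d.(X + X)) + b.a.a.c.X)) → —b→ q4, —d→ q0, —d→ q5
  q3 = a.c.(rec X. c.(b.0 + d.X + d.(X + X)) + b.a.a.c.X) → —a→ q6
  q4 = 0 → (no moves)
  q5 = (rec X. c.(b.0 + d.X + d.(X + X)) + b.a.a.c.X) + (rec X. c.(b.0 + d.X + d.(X + X)) + b.a.a.c.X) → —b→ q1, —c→ q2
  q6 = c.(rec X. c.(b.0 + d.X + d.(X + X)) + b.a.a.c.X) → —c→ q0
Trace ⟨bb⟩ through P, begin at {p0}:
  [1] b ⇒ {p1, p2}
  [2] b ⇒ {p4}
  — P admits the full trace.
Trace ⟨bb⟩ through Q, begin at {q0}:
  [1] b ⇒ {q1}
  [2] b ⇒ ∅ (Q stuck)

bb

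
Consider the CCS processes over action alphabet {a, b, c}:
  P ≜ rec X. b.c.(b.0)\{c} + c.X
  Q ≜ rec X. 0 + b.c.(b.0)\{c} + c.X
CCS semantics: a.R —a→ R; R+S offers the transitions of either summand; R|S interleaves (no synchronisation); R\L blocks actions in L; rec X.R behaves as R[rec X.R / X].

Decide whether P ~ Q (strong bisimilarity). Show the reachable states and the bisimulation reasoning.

P ~ Q

Reachable graph of P (4 states):
  s0 = rec X. b.c.(b.0)\{c} + c.X ⊢ --b--▸ s1, --c--▸ s0
  s1 = c.(b.0)\{c} ⊢ --c--▸ s2
  s2 = (b.0)\{c} ⊢ --b--▸ s3
  s3 = 0\{c} ⊢ stopped
Reachable graph of Q (4 states):
  t0 = rec X. 0 + b.c.(b.0)\{c} + c.X ⊢ --b--▸ t1, --c--▸ t0
  t1 = c.(b.0)\{c} ⊢ --c--▸ t2
  t2 = (b.0)\{c} ⊢ --b--▸ t3
  t3 = 0\{c} ⊢ stopped
Coarsest stable partition (strong bisimilarity classes):
  B0 = {s0, t0}
  B1 = {s1, t1}
  B2 = {s2, t2}
  B3 = {s3, t3}
s0 ∈ B0, t0 ∈ B0 → same block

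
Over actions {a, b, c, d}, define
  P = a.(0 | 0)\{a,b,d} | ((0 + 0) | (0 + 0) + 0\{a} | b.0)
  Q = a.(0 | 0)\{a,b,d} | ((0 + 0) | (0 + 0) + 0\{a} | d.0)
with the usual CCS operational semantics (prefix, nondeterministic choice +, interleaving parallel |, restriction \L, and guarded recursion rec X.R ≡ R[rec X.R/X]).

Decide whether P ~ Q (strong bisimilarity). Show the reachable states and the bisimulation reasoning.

P ≁ Q

Reachable graph of P (4 states):
  u0 = a.(0 | 0)\{a,b,d} | ((0 + 0) | (0 + 0) + 0\{a} | b.0) | --a--▸ u1, --b--▸ u2
  u1 = (0 | 0)\{a,b,d} | ((0 + 0) | (0 + 0) + 0\{a} | b.0) | --b--▸ u3
  u2 = a.(0 | 0)\{a,b,d} | (0\{a} | 0) | --a--▸ u3
  u3 = (0 | 0)\{a,b,d} | (0\{a} | 0) | stopped
Reachable graph of Q (4 states):
  v0 = a.(0 | 0)\{a,b,d} | ((0 + 0) | (0 + 0) + 0\{a} | d.0) | --a--▸ v1, --d--▸ v2
  v1 = (0 | 0)\{a,b,d} | ((0 + 0) | (0 + 0) + 0\{a} | d.0) | --d--▸ v3
  v2 = a.(0 | 0)\{a,b,d} | (0\{a} | 0) | --a--▸ v3
  v3 = (0 | 0)\{a,b,d} | (0\{a} | 0) | stopped
Coarsest stable partition (strong bisimilarity classes):
  B0 = {u0}
  B1 = {u2, v2}
  B2 = {u3, v3}
  B3 = {u1}
  B4 = {v0}
  B5 = {v1}
u0 ∈ B0, v0 ∈ B4 → different blocks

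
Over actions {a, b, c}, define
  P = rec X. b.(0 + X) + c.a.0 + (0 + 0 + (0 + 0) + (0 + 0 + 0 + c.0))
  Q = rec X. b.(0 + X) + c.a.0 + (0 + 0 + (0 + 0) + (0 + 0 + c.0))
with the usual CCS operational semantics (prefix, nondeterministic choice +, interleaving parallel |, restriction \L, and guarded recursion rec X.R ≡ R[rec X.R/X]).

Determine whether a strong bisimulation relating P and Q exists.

LTS(P): 4 reachable states
  m0 = rec X. b.(0 + X) + c.a.0 + (0 + 0 + (0 + 0) + (0 + 0 + 0 + c.0)) | —b→ m1, —c→ m2, —c→ m3
  m1 = 0 + (rec X. b.(0 + X) + c.a.0 + (0 + 0 + (0 + 0) + (0 + 0 + 0 + c.0))) | —b→ m1, —c→ m2, —c→ m3
  m2 = 0 | stopped
  m3 = a.0 | —a→ m2
LTS(Q): 4 reachable states
  n0 = rec X. b.(0 + X) + c.a.0 + (0 + 0 + (0 + 0) + (0 + 0 + c.0)) | —b→ n1, —c→ n2, —c→ n3
  n1 = 0 + (rec X. b.(0 + X) + c.a.0 + (0 + 0 + (0 + 0) + (0 + 0 + c.0))) | —b→ n1, —c→ n2, —c→ n3
  n2 = 0 | stopped
  n3 = a.0 | —a→ n2
Bisimilarity quotient blocks:
  B0 = {m0, m1, n0, n1}
  B1 = {m3, n3}
  B2 = {m2, n2}
m0 ∈ B0, n0 ∈ B0 → same block

P ~ Q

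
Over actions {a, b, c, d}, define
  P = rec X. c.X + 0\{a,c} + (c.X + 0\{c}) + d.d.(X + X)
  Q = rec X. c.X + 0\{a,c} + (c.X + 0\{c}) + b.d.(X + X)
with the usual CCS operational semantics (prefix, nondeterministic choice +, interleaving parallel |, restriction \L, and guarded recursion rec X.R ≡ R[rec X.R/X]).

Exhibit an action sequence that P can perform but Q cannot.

LTS(P): 3 reachable states
  p0 = rec X. c.X + 0\{a,c} + (c.X + 0\{c}) + d.d.(X + X) | -c-> p0, -d-> p1
  p1 = d.((rec X. c.X + 0\{a,c} + (c.X + 0\{c}) + d.d.(X + X)) + (rec X. c.X + 0\{a,c} + (c.X + 0\{c}) + d.d.(X + X))) | -d-> p2
  p2 = (rec X. c.X + 0\{a,c} + (c.X + 0\{c}) + d.d.(X + X)) + (rec X. c.X + 0\{a,c} + (c.X + 0\{c}) + d.d.(X + X)) | -c-> p0, -d-> p1
LTS(Q): 3 reachable states
  q0 = rec X. c.X + 0\{a,c} + (c.X + 0\{c}) + b.d.(X + X) | -b-> q1, -c-> q0
  q1 = d.((rec X. c.X + 0\{a,c} + (c.X + 0\{c}) + b.d.(X + X)) + (rec X. c.X + 0\{a,c} + (c.X + 0\{c}) + b.d.(X + X))) | -d-> q2
  q2 = (rec X. c.X + 0\{a,c} + (c.X + 0\{c}) + b.d.(X + X)) + (rec X. c.X + 0\{a,c} + (c.X + 0\{c}) + b.d.(X + X)) | -b-> q1, -c-> q0
Trace ⟨d⟩ through P, begin at {p0}:
  step 1 (d): {p1}
  P completes σ.
Trace ⟨d⟩ through Q, begin at {q0}:
  step 1 (d): ∅ (Q stuck)

d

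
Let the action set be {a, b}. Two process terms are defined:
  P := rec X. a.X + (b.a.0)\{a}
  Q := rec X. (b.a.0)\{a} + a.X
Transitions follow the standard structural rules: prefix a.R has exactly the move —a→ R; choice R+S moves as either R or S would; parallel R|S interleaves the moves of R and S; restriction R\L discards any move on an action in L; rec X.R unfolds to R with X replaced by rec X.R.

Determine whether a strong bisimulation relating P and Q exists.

P's transition system — 2 states:
  p0 = rec X. a.X + (b.a.0)\{a} has moves =a=> p0, =b=> p1
  p1 = (a.0)\{a} has moves stopped
Q's transition system — 2 states:
  q0 = rec X. (b.a.0)\{a} + a.X has moves =a=> q0, =b=> q1
  q1 = (a.0)\{a} has moves stopped
Partition-refinement fixed point:
  B0 = {p0, q0}
  B1 = {p1, q1}
p0 ∈ B0, q0 ∈ B0 → same block

bisimilar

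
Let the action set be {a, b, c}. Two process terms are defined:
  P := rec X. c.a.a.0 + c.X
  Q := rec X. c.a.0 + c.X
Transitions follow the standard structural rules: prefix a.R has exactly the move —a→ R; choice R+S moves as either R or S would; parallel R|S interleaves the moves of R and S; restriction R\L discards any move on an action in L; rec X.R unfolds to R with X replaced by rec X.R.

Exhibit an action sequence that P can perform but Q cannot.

caa

P's transition system — 4 states:
  s0 = rec X. c.a.a.0 + c.X :: -c-> s0, -c-> s1
  s1 = a.a.0 :: -a-> s2
  s2 = a.0 :: -a-> s3
  s3 = 0 :: (no moves)
Q's transition system — 3 states:
  t0 = rec X. c.a.0 + c.X :: -c-> t0, -c-> t1
  t1 = a.0 :: -a-> t2
  t2 = 0 :: (no moves)
Run σ = ⟨caa⟩ on P: start {s0}
  step 1 (c): {s0, s1}
  step 2 (a): {s2}
  step 3 (a): {s3}
  — P admits the full trace.
Run σ = ⟨caa⟩ on Q: start {t0}
  step 1 (c): {t0, t1}
  step 2 (a): {t2}
  step 3 (a): ∅  — Q cannot continue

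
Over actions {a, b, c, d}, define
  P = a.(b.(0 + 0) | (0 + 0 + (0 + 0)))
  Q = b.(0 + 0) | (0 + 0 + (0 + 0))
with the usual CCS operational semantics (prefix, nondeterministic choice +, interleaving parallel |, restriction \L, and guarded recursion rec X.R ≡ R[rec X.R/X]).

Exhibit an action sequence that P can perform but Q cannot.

a

Reachable graph of P (3 states):
  u0 = a.(b.(0 + 0) | (0 + 0 + (0 + 0))) has moves ··a··> u1
  u1 = b.(0 + 0) | (0 + 0 + (0 + 0)) has moves ··b··> u2
  u2 = (0 + 0) | (0 + 0 + (0 + 0)) has moves ·
Reachable graph of Q (2 states):
  v0 = b.(0 + 0) | (0 + 0 + (0 + 0)) has moves ··b··> v1
  v1 = (0 + 0) | (0 + 0 + (0 + 0)) has moves ·
Run σ = ⟨a⟩ on P: start {u0}
  [1] a ⇒ {u1}
  — P admits the full trace.
Run σ = ⟨a⟩ on Q: start {v0}
  [1] a ⇒ ∅ (Q stuck)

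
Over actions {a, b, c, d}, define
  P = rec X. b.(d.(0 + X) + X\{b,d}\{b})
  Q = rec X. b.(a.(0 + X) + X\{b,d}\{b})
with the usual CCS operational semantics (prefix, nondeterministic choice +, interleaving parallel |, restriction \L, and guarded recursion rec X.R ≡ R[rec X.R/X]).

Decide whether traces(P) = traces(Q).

traces(P) ≠ traces(Q) — witness ⟨bd⟩

LTS(P): 3 reachable states
  m0 = rec X. b.(d.(0 + X) + X\{b,d}\{b}) → --b--▸ m1
  m1 = d.(0 + (rec X. b.(d.(0 + X) + X\{b,d}\{b}))) + (rec X. b.(d.(0 + X) + X\{b,d}\{b}))\{b,d}\{b} → --d--▸ m2
  m2 = 0 + (rec X. b.(d.(0 + X) + X\{b,d}\{b})) → --b--▸ m1
LTS(Q): 3 reachable states
  n0 = rec X. b.(a.(0 + X) + X\{b,d}\{b}) → --b--▸ n1
  n1 = a.(0 + (rec X. b.(a.(0 + X) + X\{b,d}\{b}))) + (rec X. b.(a.(0 + X) + X\{b,d}\{b}))\{b,d}\{b} → --a--▸ n2
  n2 = 0 + (rec X. b.(a.(0 + X) + X\{b,d}\{b})) → --b--▸ n1
Run σ = ⟨bd⟩ on P: start {m0}
  step 1 (b): {m1}
  step 2 (d): {m2}
  ✓ P
Run σ = ⟨bd⟩ on Q: start {n0}
  step 1 (b): {n1}
  step 2 (d): ∅  — Q cannot continue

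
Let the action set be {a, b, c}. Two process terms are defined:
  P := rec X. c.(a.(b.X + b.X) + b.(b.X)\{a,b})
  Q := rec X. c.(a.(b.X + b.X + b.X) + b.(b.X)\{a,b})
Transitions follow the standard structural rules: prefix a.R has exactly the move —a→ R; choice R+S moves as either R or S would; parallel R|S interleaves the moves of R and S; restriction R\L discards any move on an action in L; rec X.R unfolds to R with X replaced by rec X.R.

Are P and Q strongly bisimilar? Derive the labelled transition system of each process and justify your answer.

Reachable graph of P (4 states):
  m0 = rec X. c.(a.(b.X + b.X) + b.(b.X)\{a,b}) ⊢ =c=> m1
  m1 = a.(b.(rec X. c.(a.(b.X + b.X) + b.(b.X)\{a,b})) + b.(rec X. c.(a.(b.X + b.X) + b.(b.X)\{a,b}))) + b.(b.(rec X. c.(a.(b.X + b.X) + b.(b.X)\{a,b})))\{a,b} ⊢ =a=> m2, =b=> m3
  m2 = b.(rec X. c.(a.(b.X + b.X) + b.(b.X)\{a,b})) + b.(rec X. c.(a.(b.X + b.X) + b.(b.X)\{a,b})) ⊢ =b=> m0
  m3 = (b.(rec X. c.(a.(b.X + b.X) + b.(b.X)\{a,b})))\{a,b} ⊢ ∅
Reachable graph of Q (4 states):
  n0 = rec X. c.(a.(b.X + b.X + b.X) + b.(b.X)\{a,b}) ⊢ =c=> n1
  n1 = a.(b.(rec X. c.(a.(b.X + b.X + b.X) + b.(b.X)\{a,b})) + b.(rec X. c.(a.(b.X + b.X + b.X) + b.(b.X)\{a,b})) + b.(rec X. c.(a.(b.X + b.X + b.X) + b.(b.X)\{a,b}))) + b.(b.(rec X. c.(a.(b.X + b.X + b.X) + b.(b.X)\{a,b})))\{a,b} ⊢ =a=> n2, =b=> n3
  n2 = b.(rec X. c.(a.(b.X + b.X + b.X) + b.(b.X)\{a,b})) + b.(rec X. c.(a.(b.X + b.X + b.X) + b.(b.X)\{a,b})) + b.(rec X. c.(a.(b.X + b.X + b.X) + b.(b.X)\{a,b})) ⊢ =b=> n0
  n3 = (b.(rec X. c.(a.(b.X + b.X + b.X) + b.(b.X)\{a,b})))\{a,b} ⊢ ∅
Coarsest stable partition (strong bisimilarity classes):
  B0 = {m0, n0}
  B1 = {m1, n1}
  B2 = {m3, n3}
  B3 = {m2, n2}
m0 ∈ B0, n0 ∈ B0 → same block

P ~ Q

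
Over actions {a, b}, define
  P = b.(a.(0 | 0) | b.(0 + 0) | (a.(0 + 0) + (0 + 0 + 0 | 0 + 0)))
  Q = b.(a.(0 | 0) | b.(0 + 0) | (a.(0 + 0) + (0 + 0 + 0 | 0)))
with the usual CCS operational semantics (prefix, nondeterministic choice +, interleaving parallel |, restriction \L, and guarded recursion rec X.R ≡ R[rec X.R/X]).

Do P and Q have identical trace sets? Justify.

traces(P) = traces(Q)

Reachable graph of P (9 states):
  m0 = b.(a.(0 | 0) | b.(0 + 0) | (a.(0 + 0) + (0 + 0 + 0 | 0 + 0))) has moves =b=> m1
  m1 = a.(0 | 0) | b.(0 + 0) | (a.(0 + 0) + (0 + 0 + 0 | 0 + 0)) has moves =a=> m2, =a=> m3, =b=> m4
  m2 = 0 | 0 | b.(0 + 0) | (a.(0 + 0) + (0 + 0 + 0 | 0 + 0)) has moves =a=> m5, =b=> m6
  m3 = a.(0 | 0) | b.(0 + 0) | (0 + 0) has moves =a=> m5, =b=> m7
  m4 = a.(0 | 0) | (0 + 0) | (a.(0 + 0) + (0 + 0 + 0 | 0 + 0)) has moves =a=> m6, =a=> m7
  m5 = 0 | 0 | b.(0 + 0) | (0 + 0) has moves =b=> m8
  m6 = 0 | 0 | (0 + 0) | (a.(0 + 0) + (0 + 0 + 0 | 0 + 0)) has moves =a=> m8
  m7 = a.(0 | 0) | (0 + 0) | (0 + 0) has moves =a=> m8
  m8 = 0 | 0 | (0 + 0) | (0 + 0) has moves stopped
Reachable graph of Q (9 states):
  n0 = b.(a.(0 | 0) | b.(0 + 0) | (a.(0 + 0) + (0 + 0 + 0 | 0))) has moves =b=> n1
  n1 = a.(0 | 0) | b.(0 + 0) | (a.(0 + 0) + (0 + 0 + 0 | 0)) has moves =a=> n2, =a=> n3, =b=> n4
  n2 = 0 | 0 | b.(0 + 0) | (a.(0 + 0) + (0 + 0 + 0 | 0)) has moves =a=> n5, =b=> n6
  n3 = a.(0 | 0) | b.(0 + 0) | (0 + 0) has moves =a=> n5, =b=> n7
  n4 = a.(0 | 0) | (0 + 0) | (a.(0 + 0) + (0 + 0 + 0 | 0)) has moves =a=> n6, =a=> n7
  n5 = 0 | 0 | b.(0 + 0) | (0 + 0) has moves =b=> n8
  n6 = 0 | 0 | (0 + 0) | (a.(0 + 0) + (0 + 0 + 0 | 0)) has moves =a=> n8
  n7 = a.(0 | 0) | (0 + 0) | (0 + 0) has moves =a=> n8
  n8 = 0 | 0 | (0 + 0) | (0 + 0) has moves stopped
Bisimilarity quotient blocks:
  B0 = {m0, n0}
  B1 = {m1, n1}
  B2 = {m4, n4}
  B3 = {m6, m7, n6, n7}
  B4 = {m8, n8}
  B5 = {m2, m3, n2, n3}
  B6 = {m5, n5}
m0 ∈ B0, n0 ∈ B0 → same block
Bisimilar ⇒ trace-equivalent.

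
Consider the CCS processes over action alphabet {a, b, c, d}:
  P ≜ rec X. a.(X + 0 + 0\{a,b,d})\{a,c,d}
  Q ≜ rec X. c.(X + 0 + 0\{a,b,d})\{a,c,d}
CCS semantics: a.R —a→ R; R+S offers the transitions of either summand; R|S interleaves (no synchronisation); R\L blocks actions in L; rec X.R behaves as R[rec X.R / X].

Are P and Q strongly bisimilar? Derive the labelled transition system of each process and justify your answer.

NO

LTS(P): 2 reachable states
  s0 = rec X. a.(X + 0 + 0\{a,b,d})\{a,c,d} → —a→ s1
  s1 = ((rec X. a.(X + 0 + 0\{a,b,d})\{a,c,d}) + 0 + 0\{a,b,d})\{a,c,d} → ·
LTS(Q): 2 reachable states
  t0 = rec X. c.(X + 0 + 0\{a,b,d})\{a,c,d} → —c→ t1
  t1 = ((rec X. c.(X + 0 + 0\{a,b,d})\{a,c,d}) + 0 + 0\{a,b,d})\{a,c,d} → ·
Partition-refinement fixed point:
  B0 = {s0}
  B1 = {s1, t1}
  B2 = {t0}
s0 ∈ B0, t0 ∈ B2 → different blocks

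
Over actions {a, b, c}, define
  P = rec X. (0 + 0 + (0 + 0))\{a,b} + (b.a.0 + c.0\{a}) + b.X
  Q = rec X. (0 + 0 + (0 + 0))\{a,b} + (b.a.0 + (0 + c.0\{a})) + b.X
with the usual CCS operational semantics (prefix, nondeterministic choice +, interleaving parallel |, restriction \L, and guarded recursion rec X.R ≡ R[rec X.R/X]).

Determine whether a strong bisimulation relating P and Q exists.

YES

P's transition system — 4 states:
  p0 = rec X. (0 + 0 + (0 + 0))\{a,b} + (b.a.0 + c.0\{a}) + b.X has moves ··b··> p0, ··b··> p1, ··c··> p2
  p1 = a.0 has moves ··a··> p3
  p2 = 0\{a} has moves (no moves)
  p3 = 0 has moves (no moves)
Q's transition system — 4 states:
  q0 = rec X. (0 + 0 + (0 + 0))\{a,b} + (b.a.0 + (0 + c.0\{a})) + b.X has moves ··b··> q0, ··b··> q1, ··c··> q2
  q1 = a.0 has moves ··a··> q3
  q2 = 0\{a} has moves (no moves)
  q3 = 0 has moves (no moves)
Bisimilarity quotient blocks:
  B0 = {p0, q0}
  B1 = {p2, p3, q2, q3}
  B2 = {p1, q1}
p0 ∈ B0, q0 ∈ B0 → same block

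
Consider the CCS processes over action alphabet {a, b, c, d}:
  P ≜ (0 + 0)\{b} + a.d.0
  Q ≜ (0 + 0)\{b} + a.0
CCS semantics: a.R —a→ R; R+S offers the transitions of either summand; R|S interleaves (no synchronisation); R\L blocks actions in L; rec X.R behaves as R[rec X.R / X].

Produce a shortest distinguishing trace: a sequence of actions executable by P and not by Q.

P's transition system — 3 states:
  m0 = (0 + 0)\{b} + a.d.0 | --a--▸ m1
  m1 = d.0 | --d--▸ m2
  m2 = 0 | deadlocked
Q's transition system — 2 states:
  n0 = (0 + 0)\{b} + a.0 | --a--▸ n1
  n1 = 0 | deadlocked
Run σ = ⟨ad⟩ on P: start {m0}
  after a @ step 1: {m1}
  after d @ step 2: {m2}
  P completes σ.
Run σ = ⟨ad⟩ on Q: start {n0}
  after a @ step 1: {n1}
  after d @ step 2: ∅ (Q stuck)

ad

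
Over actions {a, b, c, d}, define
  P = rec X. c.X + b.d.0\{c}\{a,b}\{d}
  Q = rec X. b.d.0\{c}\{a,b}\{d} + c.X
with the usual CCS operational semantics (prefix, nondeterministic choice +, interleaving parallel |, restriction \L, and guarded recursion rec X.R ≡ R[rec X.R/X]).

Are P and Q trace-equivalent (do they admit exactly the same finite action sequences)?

traces(P) = traces(Q)

P's transition system — 3 states:
  m0 = rec X. c.X + b.d.0\{c}\{a,b}\{d} | —b→ m1, —c→ m0
  m1 = d.0\{c}\{a,b}\{d} | —d→ m2
  m2 = 0\{c}\{a,b}\{d} | deadlocked
Q's transition system — 3 states:
  n0 = rec X. b.d.0\{c}\{a,b}\{d} + c.X | —b→ n1, —c→ n0
  n1 = d.0\{c}\{a,b}\{d} | —d→ n2
  n2 = 0\{c}\{a,b}\{d} | deadlocked
Partition-refinement fixed point:
  B0 = {m0, n0}
  B1 = {m1, n1}
  B2 = {m2, n2}
m0 ∈ B0, n0 ∈ B0 → same block
Bisimilar ⇒ trace-equivalent.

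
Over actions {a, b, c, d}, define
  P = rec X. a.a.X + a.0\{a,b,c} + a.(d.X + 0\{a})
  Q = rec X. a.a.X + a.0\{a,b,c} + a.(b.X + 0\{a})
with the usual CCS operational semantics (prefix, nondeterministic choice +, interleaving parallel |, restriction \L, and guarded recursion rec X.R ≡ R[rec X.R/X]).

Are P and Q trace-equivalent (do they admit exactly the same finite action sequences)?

traces(P) ≠ traces(Q) — witness ⟨ad⟩

Reachable graph of P (4 states):
  s0 = rec X. a.a.X + a.0\{a,b,c} + a.(d.X + 0\{a}) ⊢ —a→ s1, —a→ s2, —a→ s3
  s1 = 0\{a,b,c} ⊢ stopped
  s2 = a.(rec X. a.a.X + a.0\{a,b,c} + a.(d.X + 0\{a})) ⊢ —a→ s0
  s3 = d.(rec X. a.a.X + a.0\{a,b,c} + a.(d.X + 0\{a})) + 0\{a} ⊢ —d→ s0
Reachable graph of Q (4 states):
  t0 = rec X. a.a.X + a.0\{a,b,c} + a.(b.X + 0\{a}) ⊢ —a→ t1, —a→ t2, —a→ t3
  t1 = 0\{a,b,c} ⊢ stopped
  t2 = a.(rec X. a.a.X + a.0\{a,b,c} + a.(b.X + 0\{a})) ⊢ —a→ t0
  t3 = b.(rec X. a.a.X + a.0\{a,b,c} + a.(b.X + 0\{a})) + 0\{a} ⊢ —b→ t0
Executing ad from P (initial set {s0}):
  after a @ step 1: {s1, s2, s3}
  after d @ step 2: {s0}
  P completes σ.
Executing ad from Q (initial set {t0}):
  after a @ step 1: {t1, t2, t3}
  after d @ step 2: ∅  — Q cannot continue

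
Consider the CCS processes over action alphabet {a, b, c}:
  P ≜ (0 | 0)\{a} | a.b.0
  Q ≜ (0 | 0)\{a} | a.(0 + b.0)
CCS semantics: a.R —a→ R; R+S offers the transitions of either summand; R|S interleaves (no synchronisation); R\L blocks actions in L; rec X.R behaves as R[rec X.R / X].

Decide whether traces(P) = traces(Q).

Reachable graph of P (3 states):
  p0 = (0 | 0)\{a} | a.b.0 has moves —a→ p1
  p1 = (0 | 0)\{a} | b.0 has moves —b→ p2
  p2 = (0 | 0)\{a} | 0 has moves ·
Reachable graph of Q (3 states):
  q0 = (0 | 0)\{a} | a.(0 + b.0) has moves —a→ q1
  q1 = (0 | 0)\{a} | (0 + b.0) has moves —b→ q2
  q2 = (0 | 0)\{a} | 0 has moves ·
Bisimilarity quotient blocks:
  B0 = {p0, q0}
  B1 = {p1, q1}
  B2 = {p2, q2}
p0 ∈ B0, q0 ∈ B0 → same block
Bisimilar ⇒ trace-equivalent.

traces(P) = traces(Q)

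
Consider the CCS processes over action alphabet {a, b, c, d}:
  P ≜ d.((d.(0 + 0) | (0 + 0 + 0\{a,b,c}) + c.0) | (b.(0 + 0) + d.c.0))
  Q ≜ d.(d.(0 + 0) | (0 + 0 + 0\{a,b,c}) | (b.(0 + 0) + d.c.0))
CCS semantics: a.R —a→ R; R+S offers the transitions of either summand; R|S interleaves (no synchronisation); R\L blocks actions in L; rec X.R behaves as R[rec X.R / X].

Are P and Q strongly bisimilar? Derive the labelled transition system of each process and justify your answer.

NO

Reachable graph of P (13 states):
  p0 = d.((d.(0 + 0) | (0 + 0 + 0\{a,b,c}) + c.0) | (b.(0 + 0) + d.c.0)) | —d→ p1
  p1 = (d.(0 + 0) | (0 + 0 + 0\{a,b,c}) + c.0) | (b.(0 + 0) + d.c.0) | —b→ p2, —c→ p3, —d→ p4, —d→ p5
  p2 = (d.(0 + 0) | (0 + 0 + 0\{a,b,c}) + c.0) | (0 + 0) | —c→ p6, —d→ p7
  p3 = 0 | (b.(0 + 0) + d.c.0) | —b→ p6, —d→ p8
  p4 = (0 + 0) | (0 + 0 + 0\{a,b,c}) | (b.(0 + 0) + d.c.0) | —b→ p7, —d→ p9
  p5 = (d.(0 + 0) | (0 + 0 + 0\{a,b,c}) + c.0) | c.0 | —c→ p10, —c→ p8, —d→ p9
  p6 = 0 | (0 + 0) | (no moves)
  p7 = (0 + 0) | (0 + 0 + 0\{a,b,c}) | (0 + 0) | (no moves)
  p8 = 0 | c.0 | —c→ p11
  p9 = (0 + 0) | (0 + 0 + 0\{a,b,c}) | c.0 | —c→ p12
  p10 = (d.(0 + 0) | (0 + 0 + 0\{a,b,c}) + c.0) | 0 | —c→ p11, —d→ p12
  p11 = 0 | 0 | (no moves)
  p12 = (0 + 0) | (0 + 0 + 0\{a,b,c}) | 0 | (no moves)
Reachable graph of Q (9 states):
  q0 = d.(d.(0 + 0) | (0 + 0 + 0\{a,b,c}) | (b.(0 + 0) + d.c.0)) | —d→ q1
  q1 = d.(0 + 0) | (0 + 0 + 0\{a,b,c}) | (b.(0 + 0) + d.c.0) | —b→ q2, —d→ q3, —d→ q4
  q2 = d.(0 + 0) | (0 + 0 + 0\{a,b,c}) | (0 + 0) | —d→ q5
  q3 = (0 + 0) | (0 + 0 + 0\{a,b,c}) | (b.(0 + 0) + d.c.0) | —b→ q5, —d→ q6
  q4 = d.(0 + 0) | (0 + 0 + 0\{a,b,c}) | c.0 | —c→ q7, —d→ q6
  q5 = (0 + 0) | (0 + 0 + 0\{a,b,c}) | (0 + 0) | (no moves)
  q6 = (0 + 0) | (0 + 0 + 0\{a,b,c}) | c.0 | —c→ q8
  q7 = d.(0 + 0) | (0 + 0 + 0\{a,b,c}) | 0 | —d→ q8
  q8 = (0 + 0) | (0 + 0 + 0\{a,b,c}) | 0 | (no moves)
Bisimilarity quotient blocks:
  B0 = {p0}
  B1 = {p1}
  B2 = {p3, p4, q3}
  B3 = {p11, p12, p6, p7, q5, q8}
  B4 = {p8, p9, q6}
  B5 = {p10, p2}
  B6 = {p5}
  B7 = {q0}
  B8 = {q1}
  B9 = {q4}
  B10 = {q2, q7}
p0 ∈ B0, q0 ∈ B7 → different blocks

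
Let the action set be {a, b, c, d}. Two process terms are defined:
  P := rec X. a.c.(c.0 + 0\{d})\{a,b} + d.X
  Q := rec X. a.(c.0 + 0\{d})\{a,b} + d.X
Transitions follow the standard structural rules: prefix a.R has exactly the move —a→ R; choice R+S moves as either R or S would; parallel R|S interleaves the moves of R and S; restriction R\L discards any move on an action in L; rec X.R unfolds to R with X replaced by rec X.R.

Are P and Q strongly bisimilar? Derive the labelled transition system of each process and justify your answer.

P ≁ Q

LTS(P): 4 reachable states
  m0 = rec X. a.c.(c.0 + 0\{d})\{a,b} + d.X | -a-> m1, -d-> m0
  m1 = c.(c.0 + 0\{d})\{a,b} | -c-> m2
  m2 = (c.0 + 0\{d})\{a,b} | -c-> m3
  m3 = 0\{a,b} | stopped
LTS(Q): 3 reachable states
  n0 = rec X. a.(c.0 + 0\{d})\{a,b} + d.X | -a-> n1, -d-> n0
  n1 = (c.0 + 0\{d})\{a,b} | -c-> n2
  n2 = 0\{a,b} | stopped
Coarsest stable partition (strong bisimilarity classes):
  B0 = {m0}
  B1 = {m1}
  B2 = {m2, n1}
  B3 = {m3, n2}
  B4 = {n0}
m0 ∈ B0, n0 ∈ B4 → different blocks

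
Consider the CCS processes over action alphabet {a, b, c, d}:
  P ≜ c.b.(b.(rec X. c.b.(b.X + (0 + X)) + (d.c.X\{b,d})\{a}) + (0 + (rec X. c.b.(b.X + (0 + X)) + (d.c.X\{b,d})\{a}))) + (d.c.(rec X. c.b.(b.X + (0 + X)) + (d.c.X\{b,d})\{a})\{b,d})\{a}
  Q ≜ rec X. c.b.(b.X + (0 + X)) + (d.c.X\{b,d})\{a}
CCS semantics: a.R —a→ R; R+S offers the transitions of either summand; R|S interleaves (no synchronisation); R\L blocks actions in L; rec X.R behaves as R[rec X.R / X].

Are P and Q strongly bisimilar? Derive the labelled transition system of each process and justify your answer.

YES

Reachable graph of P (7 states):
  s0 = c.b.(b.(rec X. c.b.(b.X + (0 + X)) + (d.c.X\{b,d})\{a}) + (0 + (rec X. c.b.(b.X + (0 + X)) + (d.c.X\{b,d})\{a}))) + (d.c.(rec X. c.b.(b.X + (0 + X)) + (d.c.X\{b,d})\{a})\{b,d})\{a} ⊢ =c=> s1, =d=> s2
  s1 = b.(b.(rec X. c.b.(b.X + (0 + X)) + (d.c.X\{b,d})\{a}) + (0 + (rec X. c.b.(b.X + (0 + X)) + (d.c.X\{b,d})\{a}))) ⊢ =b=> s3
  s2 = (c.(rec X. c.b.(b.X + (0 + X)) + (d.c.X\{b,d})\{a})\{b,d})\{a} ⊢ =c=> s4
  s3 = b.(rec X. c.b.(b.X + (0 + X)) + (d.c.X\{b,d})\{a}) + (0 + (rec X. c.b.(b.X + (0 + X)) + (d.c.X\{b,d})\{a})) ⊢ =b=> s5, =c=> s1, =d=> s2
  s4 = (rec X. c.b.(b.X + (0 + X)) + (d.c.X\{b,d})\{a})\{b,d}\{a} ⊢ =c=> s6
  s5 = rec X. c.b.(b.X + (0 + X)) + (d.c.X\{b,d})\{a} ⊢ =c=> s1, =d=> s2
  s6 = (b.(b.(rec X. c.b.(b.X + (0 + X)) + (d.c.X\{b,d})\{a}) + (0 + (rec X. c.b.(b.X + (0 + X)) + (d.c.X\{b,d})\{a}))))\{b,d}\{a} ⊢ ∅
Reachable graph of Q (6 states):
  t0 = rec X. c.b.(b.X + (0 + X)) + (d.c.X\{b,d})\{a} ⊢ =c=> t1, =d=> t2
  t1 = b.(b.(rec X. c.b.(b.X + (0 + X)) + (d.c.X\{b,d})\{a}) + (0 + (rec X. c.b.(b.X + (0 + X)) + (d.c.X\{b,d})\{a}))) ⊢ =b=> t3
  t2 = (c.(rec X. c.b.(b.X + (0 + X)) + (d.c.X\{b,d})\{a})\{b,d})\{a} ⊢ =c=> t4
  t3 = b.(rec X. c.b.(b.X + (0 + X)) + (d.c.X\{b,d})\{a}) + (0 + (rec X. c.b.(b.X + (0 + X)) + (d.c.X\{b,d})\{a})) ⊢ =b=> t0, =c=> t1, =d=> t2
  t4 = (rec X. c.b.(b.X + (0 + X)) + (d.c.X\{b,d})\{a})\{b,d}\{a} ⊢ =c=> t5
  t5 = (b.(b.(rec X. c.b.(b.X + (0 + X)) + (d.c.X\{b,d})\{a}) + (0 + (rec X. c.b.(b.X + (0 + X)) + (d.c.X\{b,d})\{a}))))\{b,d}\{a} ⊢ ∅
Bisimilarity quotient blocks:
  B0 = {s0, s5, t0}
  B1 = {s1, t1}
  B2 = {s3, t3}
  B3 = {s2, t2}
  B4 = {s4, t4}
  B5 = {s6, t5}
s0 ∈ B0, t0 ∈ B0 → same block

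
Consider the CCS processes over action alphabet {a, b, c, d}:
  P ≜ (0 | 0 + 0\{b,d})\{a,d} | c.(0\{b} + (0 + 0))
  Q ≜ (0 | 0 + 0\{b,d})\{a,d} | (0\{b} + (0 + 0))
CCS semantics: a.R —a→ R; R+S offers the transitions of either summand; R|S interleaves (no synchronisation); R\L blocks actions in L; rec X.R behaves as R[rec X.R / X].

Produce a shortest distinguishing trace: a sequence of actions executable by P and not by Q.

c

P's transition system — 2 states:
  u0 = (0 | 0 + 0\{b,d})\{a,d} | c.(0\{b} + (0 + 0)) ⊢ --c--▸ u1
  u1 = (0 | 0 + 0\{b,d})\{a,d} | (0\{b} + (0 + 0)) ⊢ deadlocked
Q's transition system — 1 states:
  v0 = (0 | 0 + 0\{b,d})\{a,d} | (0\{b} + (0 + 0)) ⊢ deadlocked
Executing c from P (initial set {u0}):
  [1] c ⇒ {u1}
  ✓ P
Executing c from Q (initial set {v0}):
  [1] c ⇒ no successor for Q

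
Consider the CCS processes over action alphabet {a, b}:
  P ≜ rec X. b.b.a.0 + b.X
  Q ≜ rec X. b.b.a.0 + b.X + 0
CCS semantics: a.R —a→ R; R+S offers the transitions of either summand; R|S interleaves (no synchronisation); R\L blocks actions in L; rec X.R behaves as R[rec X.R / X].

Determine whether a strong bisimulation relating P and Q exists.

YES

Reachable graph of P (4 states):
  p0 = rec X. b.b.a.0 + b.X has moves ··b··> p0, ··b··> p1
  p1 = b.a.0 has moves ··b··> p2
  p2 = a.0 has moves ··a··> p3
  p3 = 0 has moves ·
Reachable graph of Q (4 states):
  q0 = rec X. b.b.a.0 + b.X + 0 has moves ··b··> q0, ··b··> q1
  q1 = b.a.0 has moves ··b··> q2
  q2 = a.0 has moves ··a··> q3
  q3 = 0 has moves ·
Bisimilarity quotient blocks:
  B0 = {p0, q0}
  B1 = {p1, q1}
  B2 = {p2, q2}
  B3 = {p3, q3}
p0 ∈ B0, q0 ∈ B0 → same block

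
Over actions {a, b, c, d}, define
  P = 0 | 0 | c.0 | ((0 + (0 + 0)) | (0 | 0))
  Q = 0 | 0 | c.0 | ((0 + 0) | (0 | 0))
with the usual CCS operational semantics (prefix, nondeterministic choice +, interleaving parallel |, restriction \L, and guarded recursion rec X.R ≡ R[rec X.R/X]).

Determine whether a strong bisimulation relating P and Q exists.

P ~ Q

P's transition system — 2 states:
  p0 = 0 | 0 | c.0 | ((0 + (0 + 0)) | (0 | 0)) | ··c··> p1
  p1 = 0 | 0 | 0 | ((0 + (0 + 0)) | (0 | 0)) | stopped
Q's transition system — 2 states:
  q0 = 0 | 0 | c.0 | ((0 + 0) | (0 | 0)) | ··c··> q1
  q1 = 0 | 0 | 0 | ((0 + 0) | (0 | 0)) | stopped
Bisimilarity quotient blocks:
  B0 = {p0, q0}
  B1 = {p1, q1}
p0 ∈ B0, q0 ∈ B0 → same block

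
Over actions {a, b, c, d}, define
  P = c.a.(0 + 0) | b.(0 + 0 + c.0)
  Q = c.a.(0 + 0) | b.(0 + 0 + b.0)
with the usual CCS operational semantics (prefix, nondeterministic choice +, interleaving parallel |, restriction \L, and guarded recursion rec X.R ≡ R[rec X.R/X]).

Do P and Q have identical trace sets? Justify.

NO — witness ⟨bcc⟩

P's transition system — 9 states:
  u0 = c.a.(0 + 0) | b.(0 + 0 + c.0) ⊢ —b→ u1, —c→ u2
  u1 = c.a.(0 + 0) | (0 + 0 + c.0) ⊢ —c→ u3, —c→ u4
  u2 = a.(0 + 0) | b.(0 + 0 + c.0) ⊢ —a→ u5, —b→ u3
  u3 = a.(0 + 0) | (0 + 0 + c.0) ⊢ —a→ u6, —c→ u7
  u4 = c.a.(0 + 0) | 0 ⊢ —c→ u7
  u5 = (0 + 0) | b.(0 + 0 + c.0) ⊢ —b→ u6
  u6 = (0 + 0) | (0 + 0 + c.0) ⊢ —c→ u8
  u7 = a.(0 + 0) | 0 ⊢ —a→ u8
  u8 = (0 + 0) | 0 ⊢ ∅
Q's transition system — 9 states:
  v0 = c.a.(0 + 0) | b.(0 + 0 + b.0) ⊢ —b→ v1, —c→ v2
  v1 = c.a.(0 + 0) | (0 + 0 + b.0) ⊢ —b→ v3, —c→ v4
  v2 = a.(0 + 0) | b.(0 + 0 + b.0) ⊢ —a→ v5, —b→ v4
  v3 = c.a.(0 + 0) | 0 ⊢ —c→ v6
  v4 = a.(0 + 0) | (0 + 0 + b.0) ⊢ —a→ v7, —b→ v6
  v5 = (0 + 0) | b.(0 + 0 + b.0) ⊢ —b→ v7
  v6 = a.(0 + 0) | 0 ⊢ —a→ v8
  v7 = (0 + 0) | (0 + 0 + b.0) ⊢ —b→ v8
  v8 = (0 + 0) | 0 ⊢ ∅
Executing bcc from P (initial set {u0}):
  after b @ step 1: {u1}
  after c @ step 2: {u3, u4}
  after c @ step 3: {u7}
  — P admits the full trace.
Executing bcc from Q (initial set {v0}):
  after b @ step 1: {v1}
  after c @ step 2: {v4}
  after c @ step 3: ∅ (Q stuck)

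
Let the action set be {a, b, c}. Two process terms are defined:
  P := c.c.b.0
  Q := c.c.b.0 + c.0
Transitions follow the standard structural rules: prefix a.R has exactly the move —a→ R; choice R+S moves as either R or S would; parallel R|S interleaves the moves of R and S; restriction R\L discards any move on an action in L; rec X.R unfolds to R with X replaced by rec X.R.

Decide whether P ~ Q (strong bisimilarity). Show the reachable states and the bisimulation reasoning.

LTS(P): 4 reachable states
  m0 = c.c.b.0 :: ··c··> m1
  m1 = c.b.0 :: ··c··> m2
  m2 = b.0 :: ··b··> m3
  m3 = 0 :: ·
LTS(Q): 4 reachable states
  n0 = c.c.b.0 + c.0 :: ··c··> n1, ··c··> n2
  n1 = 0 :: ·
  n2 = c.b.0 :: ··c··> n3
  n3 = b.0 :: ··b··> n1
Partition-refinement fixed point:
  B0 = {m0}
  B1 = {m1, n2}
  B2 = {m2, n3}
  B3 = {m3, n1}
  B4 = {n0}
m0 ∈ B0, n0 ∈ B4 → different blocks

P ≁ Q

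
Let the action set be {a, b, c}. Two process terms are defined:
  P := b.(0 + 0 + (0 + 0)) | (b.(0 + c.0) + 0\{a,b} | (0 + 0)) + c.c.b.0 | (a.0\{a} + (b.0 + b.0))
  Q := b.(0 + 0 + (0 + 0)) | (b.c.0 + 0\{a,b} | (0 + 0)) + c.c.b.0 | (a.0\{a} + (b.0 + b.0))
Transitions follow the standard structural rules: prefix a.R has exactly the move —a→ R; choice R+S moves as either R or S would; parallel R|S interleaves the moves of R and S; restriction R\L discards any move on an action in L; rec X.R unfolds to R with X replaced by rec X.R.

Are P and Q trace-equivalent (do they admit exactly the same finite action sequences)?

LTS(P): 17 reachable states
  s0 = b.(0 + 0 + (0 + 0)) | (b.(0 + c.0) + 0\{a,b} | (0 + 0)) + c.c.b.0 | (a.0\{a} + (b.0 + b.0)) → —a→ s1, —b→ s2, —b→ s3, —b→ s4, —c→ s5
  s1 = c.c.b.0 | 0\{a} → —c→ s6
  s2 = (0 + 0 + (0 + 0)) | (b.(0 + c.0) + 0\{a,b} | (0 + 0)) → —b→ s7
  s3 = b.(0 + 0 + (0 + 0)) | (0 + c.0) → —b→ s7, —c→ s8
  s4 = c.c.b.0 | 0 → —c→ s9
  s5 = c.b.0 | (a.0\{a} + (b.0 + b.0)) → —a→ s6, —b→ s9, —c→ s10
  s6 = c.b.0 | 0\{a} → —c→ s11
  s7 = (0 + 0 + (0 + 0)) | (0 + c.0) → —c→ s12
  s8 = b.(0 + 0 + (0 + 0)) | 0 → —b→ s12
  s9 = c.b.0 | 0 → —c→ s13
  s10 = b.0 | (a.0\{a} + (b.0 + b.0)) → —a→ s11, —b→ s13, —b→ s14
  s11 = b.0 | 0\{a} → —b→ s15
  s12 = (0 + 0 + (0 + 0)) | 0 → ·
  s13 = b.0 | 0 → —b→ s16
  s14 = 0 | (a.0\{a} + (b.0 + b.0)) → —a→ s15, —b→ s16
  s15 = 0 | 0\{a} → ·
  s16 = 0 | 0 → ·
LTS(Q): 17 reachable states
  t0 = b.(0 + 0 + (0 + 0)) | (b.c.0 + 0\{a,b} | (0 + 0)) + c.c.b.0 | (a.0\{a} + (b.0 + b.0)) → —a→ t1, —b→ t2, —b→ t3, —b→ t4, —c→ t5
  t1 = c.c.b.0 | 0\{a} → —c→ t6
  t2 = (0 + 0 + (0 + 0)) | (b.c.0 + 0\{a,b} | (0 + 0)) → —b→ t7
  t3 = b.(0 + 0 + (0 + 0)) | c.0 → —b→ t7, —c→ t8
  t4 = c.c.b.0 | 0 → —c→ t9
  t5 = c.b.0 | (a.0\{a} + (b.0 + b.0)) → —a→ t6, —b→ t9, —c→ t10
  t6 = c.b.0 | 0\{a} → —c→ t11
  t7 = (0 + 0 + (0 + 0)) | c.0 → —c→ t12
  t8 = b.(0 + 0 + (0 + 0)) | 0 → —b→ t12
  t9 = c.b.0 | 0 → —c→ t13
  t10 = b.0 | (a.0\{a} + (b.0 + b.0)) → —a→ t11, —b→ t13, —b→ t14
  t11 = b.0 | 0\{a} → —b→ t15
  t12 = (0 + 0 + (0 + 0)) | 0 → ·
  t13 = b.0 | 0 → —b→ t16
  t14 = 0 | (a.0\{a} + (b.0 + b.0)) → —a→ t15, —b→ t16
  t15 = 0 | 0\{a} → ·
  t16 = 0 | 0 → ·
Bisimilarity quotient blocks:
  B0 = {s0, t0}
  B1 = {s5, t5}
  B2 = {s6, s9, t6, t9}
  B3 = {s11, s13, s8, t11, t13, t8}
  B4 = {s12, s15, s16, t12, t15, t16}
  B5 = {s10, t10}
  B6 = {s14, t14}
  B7 = {s2, t2}
  B8 = {s7, t7}
  B9 = {s1, s4, t1, t4}
  B10 = {s3, t3}
s0 ∈ B0, t0 ∈ B0 → same block
Bisimilar ⇒ trace-equivalent.

YES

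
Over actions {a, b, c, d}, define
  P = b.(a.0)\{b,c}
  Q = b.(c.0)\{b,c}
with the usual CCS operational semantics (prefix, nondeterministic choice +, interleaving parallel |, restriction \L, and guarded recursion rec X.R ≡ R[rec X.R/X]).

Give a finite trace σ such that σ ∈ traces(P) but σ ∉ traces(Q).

Reachable graph of P (3 states):
  s0 = b.(a.0)\{b,c} | =b=> s1
  s1 = (a.0)\{b,c} | =a=> s2
  s2 = 0\{b,c} | ·
Reachable graph of Q (2 states):
  t0 = b.(c.0)\{b,c} | =b=> t1
  t1 = (c.0)\{b,c} | ·
Executing ba from P (initial set {s0}):
  [1] b ⇒ {s1}
  [2] a ⇒ {s2}
  — P admits the full trace.
Executing ba from Q (initial set {t0}):
  [1] b ⇒ {t1}
  [2] a ⇒ ∅  — Q cannot continue

ba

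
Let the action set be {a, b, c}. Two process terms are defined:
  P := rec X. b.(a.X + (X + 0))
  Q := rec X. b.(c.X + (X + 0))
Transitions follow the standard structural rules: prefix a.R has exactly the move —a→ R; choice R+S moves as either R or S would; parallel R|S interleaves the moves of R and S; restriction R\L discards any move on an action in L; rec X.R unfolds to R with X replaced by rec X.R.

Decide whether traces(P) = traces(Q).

LTS(P): 2 reachable states
  s0 = rec X. b.(a.X + (X + 0)) :: ··b··> s1
  s1 = a.(rec X. b.(a.X + (X + 0))) + ((rec X. b.(a.X + (X + 0))) + 0) :: ··a··> s0, ··b··> s1
LTS(Q): 2 reachable states
  t0 = rec X. b.(c.X + (X + 0)) :: ··b··> t1
  t1 = c.(rec X. b.(c.X + (X + 0))) + ((rec X. b.(c.X + (X + 0))) + 0) :: ··b··> t1, ··c··> t0
Executing ba from P (initial set {s0}):
  [1] b ⇒ {s1}
  [2] a ⇒ {s0}
  ✓ P
Executing ba from Q (initial set {t0}):
  [1] b ⇒ {t1}
  [2] a ⇒ no successor for Q

trace-distinct — witness ⟨ba⟩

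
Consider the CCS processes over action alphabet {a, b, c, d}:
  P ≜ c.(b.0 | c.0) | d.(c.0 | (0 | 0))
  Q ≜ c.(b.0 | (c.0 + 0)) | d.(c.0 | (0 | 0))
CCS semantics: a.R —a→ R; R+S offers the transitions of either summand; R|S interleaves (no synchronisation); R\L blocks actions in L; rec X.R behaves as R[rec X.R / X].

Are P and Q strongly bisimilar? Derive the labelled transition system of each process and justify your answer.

bisimilar

LTS(P): 15 reachable states
  p0 = c.(b.0 | c.0) | d.(c.0 | (0 | 0)) → —c→ p1, —d→ p2
  p1 = b.0 | c.0 | d.(c.0 | (0 | 0)) → —b→ p3, —c→ p4, —d→ p5
  p2 = c.(b.0 | c.0) | (c.0 | (0 | 0)) → —c→ p5, —c→ p6
  p3 = 0 | c.0 | d.(c.0 | (0 | 0)) → —c→ p7, —d→ p8
  p4 = b.0 | 0 | d.(c.0 | (0 | 0)) → —b→ p7, —d→ p9
  p5 = b.0 | c.0 | (c.0 | (0 | 0)) → —b→ p8, —c→ p10, —c→ p9
  p6 = c.(b.0 | c.0) | (0 | (0 | 0)) → —c→ p10
  p7 = 0 | 0 | d.(c.0 | (0 | 0)) → —d→ p11
  p8 = 0 | c.0 | (c.0 | (0 | 0)) → —c→ p11, —c→ p12
  p9 = b.0 | 0 | (c.0 | (0 | 0)) → —b→ p11, —c→ p13
  p10 = b.0 | c.0 | (0 | (0 | 0)) → —b→ p12, —c→ p13
  p11 = 0 | 0 | (c.0 | (0 | 0)) → —c→ p14
  p12 = 0 | c.0 | (0 | (0 | 0)) → —c→ p14
  p13 = b.0 | 0 | (0 | (0 | 0)) → —b→ p14
  p14 = 0 | 0 | (0 | (0 | 0)) → ∅
LTS(Q): 15 reachable states
  q0 = c.(b.0 | (c.0 + 0)) | d.(c.0 | (0 | 0)) → —c→ q1, —d→ q2
  q1 = b.0 | (c.0 + 0) | d.(c.0 | (0 | 0)) → —b→ q3, —c→ q4, —d→ q5
  q2 = c.(b.0 | (c.0 + 0)) | (c.0 | (0 | 0)) → —c→ q5, —c→ q6
  q3 = 0 | (c.0 + 0) | d.(c.0 | (0 | 0)) → —c→ q7, —d→ q8
  q4 = b.0 | 0 | d.(c.0 | (0 | 0)) → —b→ q7, —d→ q9
  q5 = b.0 | (c.0 + 0) | (c.0 | (0 | 0)) → —b→ q8, —c→ q10, —c→ q9
  q6 = c.(b.0 | (c.0 + 0)) | (0 | (0 | 0)) → —c→ q10
  q7 = 0 | 0 | d.(c.0 | (0 | 0)) → —d→ q11
  q8 = 0 | (c.0 + 0) | (c.0 | (0 | 0)) → —c→ q11, —c→ q12
  q9 = b.0 | 0 | (c.0 | (0 | 0)) → —b→ q11, —c→ q13
  q10 = b.0 | (c.0 + 0) | (0 | (0 | 0)) → —b→ q12, —c→ q13
  q11 = 0 | 0 | (c.0 | (0 | 0)) → —c→ q14
  q12 = 0 | (c.0 + 0) | (0 | (0 | 0)) → —c→ q14
  q13 = b.0 | 0 | (0 | (0 | 0)) → —b→ q14
  q14 = 0 | 0 | (0 | (0 | 0)) → ∅
Partition-refinement fixed point:
  B0 = {p0, q0}
  B1 = {p2, q2}
  B2 = {p5, q5}
  B3 = {p10, p9, q10, q9}
  B4 = {p13, q13}
  B5 = {p14, q14}
  B6 = {p11, p12, q11, q12}
  B7 = {p8, q8}
  B8 = {p6, q6}
  B9 = {p1, q1}
  B10 = {p3, q3}
  B11 = {p7, q7}
  B12 = {p4, q4}
p0 ∈ B0, q0 ∈ B0 → same block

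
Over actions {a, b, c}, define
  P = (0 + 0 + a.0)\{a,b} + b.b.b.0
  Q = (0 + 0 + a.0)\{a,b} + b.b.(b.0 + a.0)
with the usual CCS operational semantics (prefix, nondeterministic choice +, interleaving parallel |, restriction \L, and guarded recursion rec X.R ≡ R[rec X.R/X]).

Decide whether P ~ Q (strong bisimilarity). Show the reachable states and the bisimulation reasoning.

NO

P's transition system — 4 states:
  s0 = (0 + 0 + a.0)\{a,b} + b.b.b.0 has moves —b→ s1
  s1 = b.b.0 has moves —b→ s2
  s2 = b.0 has moves —b→ s3
  s3 = 0 has moves deadlocked
Q's transition system — 4 states:
  t0 = (0 + 0 + a.0)\{a,b} + b.b.(b.0 + a.0) has moves —b→ t1
  t1 = b.(b.0 + a.0) has moves —b→ t2
  t2 = b.0 + a.0 has moves —a→ t3, —b→ t3
  t3 = 0 has moves deadlocked
Coarsest stable partition (strong bisimilarity classes):
  B0 = {s0}
  B1 = {s1}
  B2 = {s2}
  B3 = {s3, t3}
  B4 = {t0}
  B5 = {t1}
  B6 = {t2}
s0 ∈ B0, t0 ∈ B4 → different blocks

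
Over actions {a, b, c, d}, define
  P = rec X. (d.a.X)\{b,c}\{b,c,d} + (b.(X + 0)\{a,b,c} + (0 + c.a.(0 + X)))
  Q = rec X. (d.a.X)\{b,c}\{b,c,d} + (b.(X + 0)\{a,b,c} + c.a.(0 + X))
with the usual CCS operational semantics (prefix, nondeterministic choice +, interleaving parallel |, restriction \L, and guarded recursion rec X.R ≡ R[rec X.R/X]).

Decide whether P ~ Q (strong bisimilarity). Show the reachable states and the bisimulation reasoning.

Reachable graph of P (4 states):
  u0 = rec X. (d.a.X)\{b,c}\{b,c,d} + (b.(X + 0)\{a,b,c} + (0 + c.a.(0 + X))) | --b--▸ u1, --c--▸ u2
  u1 = ((rec X. (d.a.X)\{b,c}\{b,c,d} + (b.(X + 0)\{a,b,c} + (0 + c.a.(0 + X)))) + 0)\{a,b,c} | ·
  u2 = a.(0 + (rec X. (d.a.X)\{b,c}\{b,c,d} + (b.(X + 0)\{a,b,c} + (0 + c.a.(0 + X))))) | --a--▸ u3
  u3 = 0 + (rec X. (d.a.X)\{b,c}\{b,c,d} + (b.(X + 0)\{a,b,c} + (0 + c.a.(0 + X)))) | --b--▸ u1, --c--▸ u2
Reachable graph of Q (4 states):
  v0 = rec X. (d.a.X)\{b,c}\{b,c,d} + (b.(X + 0)\{a,b,c} + c.a.(0 + X)) | --b--▸ v1, --c--▸ v2
  v1 = ((rec X. (d.a.X)\{b,c}\{b,c,d} + (b.(X + 0)\{a,b,c} + c.a.(0 + X))) + 0)\{a,b,c} | ·
  v2 = a.(0 + (rec X. (d.a.X)\{b,c}\{b,c,d} + (b.(X + 0)\{a,b,c} + c.a.(0 + X)))) | --a--▸ v3
  v3 = 0 + (rec X. (d.a.X)\{b,c}\{b,c,d} + (b.(X + 0)\{a,b,c} + c.a.(0 + X))) | --b--▸ v1, --c--▸ v2
Bisimilarity quotient blocks:
  B0 = {u0, u3, v0, v3}
  B1 = {u1, v1}
  B2 = {u2, v2}
u0 ∈ B0, v0 ∈ B0 → same block

YES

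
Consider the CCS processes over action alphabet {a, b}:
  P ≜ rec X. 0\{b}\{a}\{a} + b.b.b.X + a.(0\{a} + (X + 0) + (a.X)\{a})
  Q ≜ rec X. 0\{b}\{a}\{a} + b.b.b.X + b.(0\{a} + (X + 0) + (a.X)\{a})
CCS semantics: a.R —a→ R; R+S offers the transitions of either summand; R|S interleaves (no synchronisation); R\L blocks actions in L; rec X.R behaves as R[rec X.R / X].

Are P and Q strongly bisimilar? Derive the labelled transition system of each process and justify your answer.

Reachable graph of P (4 states):
  s0 = rec X. 0\{b}\{a}\{a} + b.b.b.X + a.(0\{a} + (X + 0) + (a.X)\{a}) ⊢ ··a··> s1, ··b··> s2
  s1 = 0\{a} + ((rec X. 0\{b}\{a}\{a} + b.b.b.X + a.(0\{a} + (X + 0) + (a.X)\{a})) + 0) + (a.(rec X. 0\{b}\{a}\{a} + b.b.b.X + a.(0\{a} + (X + 0) + (a.X)\{a})))\{a} ⊢ ··a··> s1, ··b··> s2
  s2 = b.b.(rec X. 0\{b}\{a}\{a} + b.b.b.X + a.(0\{a} + (X + 0) + (a.X)\{a})) ⊢ ··b··> s3
  s3 = b.(rec X. 0\{b}\{a}\{a} + b.b.b.X + a.(0\{a} + (X + 0) + (a.X)\{a})) ⊢ ··b··> s0
Reachable graph of Q (4 states):
  t0 = rec X. 0\{b}\{a}\{a} + b.b.b.X + b.(0\{a} + (X + 0) + (a.X)\{a}) ⊢ ··b··> t1, ··b··> t2
  t1 = 0\{a} + ((rec X. 0\{b}\{a}\{a} + b.b.b.X + b.(0\{a} + (X + 0) + (a.X)\{a})) + 0) + (a.(rec X. 0\{b}\{a}\{a} + b.b.b.X + b.(0\{a} + (X + 0) + (a.X)\{a})))\{a} ⊢ ··b··> t1, ··b··> t2
  t2 = b.b.(rec X. 0\{b}\{a}\{a} + b.b.b.X + b.(0\{a} + (X + 0) + (a.X)\{a})) ⊢ ··b··> t3
  t3 = b.(rec X. 0\{b}\{a}\{a} + b.b.b.X + b.(0\{a} + (X + 0) + (a.X)\{a})) ⊢ ··b··> t0
Partition-refinement fixed point:
  B0 = {s0, s1}
  B1 = {s2}
  B2 = {s3}
  B3 = {t0, t1, t2, t3}
s0 ∈ B0, t0 ∈ B3 → different blocks

NO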